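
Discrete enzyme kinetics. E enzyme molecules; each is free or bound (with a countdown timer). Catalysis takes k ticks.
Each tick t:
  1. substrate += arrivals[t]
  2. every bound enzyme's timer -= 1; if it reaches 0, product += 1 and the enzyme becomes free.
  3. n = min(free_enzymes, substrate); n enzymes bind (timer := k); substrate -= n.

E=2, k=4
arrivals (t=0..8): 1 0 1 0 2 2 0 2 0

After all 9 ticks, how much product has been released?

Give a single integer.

Answer: 3

Derivation:
t=0: arr=1 -> substrate=0 bound=1 product=0
t=1: arr=0 -> substrate=0 bound=1 product=0
t=2: arr=1 -> substrate=0 bound=2 product=0
t=3: arr=0 -> substrate=0 bound=2 product=0
t=4: arr=2 -> substrate=1 bound=2 product=1
t=5: arr=2 -> substrate=3 bound=2 product=1
t=6: arr=0 -> substrate=2 bound=2 product=2
t=7: arr=2 -> substrate=4 bound=2 product=2
t=8: arr=0 -> substrate=3 bound=2 product=3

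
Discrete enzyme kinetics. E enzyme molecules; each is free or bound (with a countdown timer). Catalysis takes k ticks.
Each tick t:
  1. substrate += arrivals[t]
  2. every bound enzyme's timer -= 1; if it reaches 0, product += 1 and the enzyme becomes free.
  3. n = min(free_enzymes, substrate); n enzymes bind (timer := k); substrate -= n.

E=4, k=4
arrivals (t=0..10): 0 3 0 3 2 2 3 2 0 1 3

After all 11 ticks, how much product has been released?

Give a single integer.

Answer: 7

Derivation:
t=0: arr=0 -> substrate=0 bound=0 product=0
t=1: arr=3 -> substrate=0 bound=3 product=0
t=2: arr=0 -> substrate=0 bound=3 product=0
t=3: arr=3 -> substrate=2 bound=4 product=0
t=4: arr=2 -> substrate=4 bound=4 product=0
t=5: arr=2 -> substrate=3 bound=4 product=3
t=6: arr=3 -> substrate=6 bound=4 product=3
t=7: arr=2 -> substrate=7 bound=4 product=4
t=8: arr=0 -> substrate=7 bound=4 product=4
t=9: arr=1 -> substrate=5 bound=4 product=7
t=10: arr=3 -> substrate=8 bound=4 product=7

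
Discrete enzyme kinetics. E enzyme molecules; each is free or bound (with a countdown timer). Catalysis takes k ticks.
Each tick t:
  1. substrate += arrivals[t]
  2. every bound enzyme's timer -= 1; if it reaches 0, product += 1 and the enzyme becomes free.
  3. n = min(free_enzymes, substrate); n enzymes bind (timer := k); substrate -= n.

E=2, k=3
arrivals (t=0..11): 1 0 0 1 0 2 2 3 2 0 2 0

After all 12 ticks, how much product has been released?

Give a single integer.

Answer: 5

Derivation:
t=0: arr=1 -> substrate=0 bound=1 product=0
t=1: arr=0 -> substrate=0 bound=1 product=0
t=2: arr=0 -> substrate=0 bound=1 product=0
t=3: arr=1 -> substrate=0 bound=1 product=1
t=4: arr=0 -> substrate=0 bound=1 product=1
t=5: arr=2 -> substrate=1 bound=2 product=1
t=6: arr=2 -> substrate=2 bound=2 product=2
t=7: arr=3 -> substrate=5 bound=2 product=2
t=8: arr=2 -> substrate=6 bound=2 product=3
t=9: arr=0 -> substrate=5 bound=2 product=4
t=10: arr=2 -> substrate=7 bound=2 product=4
t=11: arr=0 -> substrate=6 bound=2 product=5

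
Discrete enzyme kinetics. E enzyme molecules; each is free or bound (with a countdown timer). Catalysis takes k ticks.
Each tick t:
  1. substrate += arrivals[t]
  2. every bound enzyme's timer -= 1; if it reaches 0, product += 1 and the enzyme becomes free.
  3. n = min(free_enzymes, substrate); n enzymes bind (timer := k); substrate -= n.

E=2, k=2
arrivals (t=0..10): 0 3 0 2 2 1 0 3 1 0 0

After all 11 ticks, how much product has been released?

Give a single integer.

t=0: arr=0 -> substrate=0 bound=0 product=0
t=1: arr=3 -> substrate=1 bound=2 product=0
t=2: arr=0 -> substrate=1 bound=2 product=0
t=3: arr=2 -> substrate=1 bound=2 product=2
t=4: arr=2 -> substrate=3 bound=2 product=2
t=5: arr=1 -> substrate=2 bound=2 product=4
t=6: arr=0 -> substrate=2 bound=2 product=4
t=7: arr=3 -> substrate=3 bound=2 product=6
t=8: arr=1 -> substrate=4 bound=2 product=6
t=9: arr=0 -> substrate=2 bound=2 product=8
t=10: arr=0 -> substrate=2 bound=2 product=8

Answer: 8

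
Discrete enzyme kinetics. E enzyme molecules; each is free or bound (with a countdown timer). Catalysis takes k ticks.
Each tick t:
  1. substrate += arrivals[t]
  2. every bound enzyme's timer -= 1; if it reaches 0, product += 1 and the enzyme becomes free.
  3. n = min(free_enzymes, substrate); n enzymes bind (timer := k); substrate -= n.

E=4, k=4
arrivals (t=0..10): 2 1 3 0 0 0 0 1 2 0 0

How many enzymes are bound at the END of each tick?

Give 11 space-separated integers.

Answer: 2 3 4 4 4 3 2 3 3 3 3

Derivation:
t=0: arr=2 -> substrate=0 bound=2 product=0
t=1: arr=1 -> substrate=0 bound=3 product=0
t=2: arr=3 -> substrate=2 bound=4 product=0
t=3: arr=0 -> substrate=2 bound=4 product=0
t=4: arr=0 -> substrate=0 bound=4 product=2
t=5: arr=0 -> substrate=0 bound=3 product=3
t=6: arr=0 -> substrate=0 bound=2 product=4
t=7: arr=1 -> substrate=0 bound=3 product=4
t=8: arr=2 -> substrate=0 bound=3 product=6
t=9: arr=0 -> substrate=0 bound=3 product=6
t=10: arr=0 -> substrate=0 bound=3 product=6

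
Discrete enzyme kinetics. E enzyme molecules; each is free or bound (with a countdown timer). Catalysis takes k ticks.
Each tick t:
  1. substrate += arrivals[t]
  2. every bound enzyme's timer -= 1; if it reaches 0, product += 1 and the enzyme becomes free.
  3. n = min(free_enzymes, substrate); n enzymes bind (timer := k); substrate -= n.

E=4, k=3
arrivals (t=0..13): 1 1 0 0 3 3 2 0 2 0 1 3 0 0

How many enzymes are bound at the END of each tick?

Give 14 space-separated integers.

Answer: 1 2 2 1 3 4 4 4 4 4 4 4 4 3

Derivation:
t=0: arr=1 -> substrate=0 bound=1 product=0
t=1: arr=1 -> substrate=0 bound=2 product=0
t=2: arr=0 -> substrate=0 bound=2 product=0
t=3: arr=0 -> substrate=0 bound=1 product=1
t=4: arr=3 -> substrate=0 bound=3 product=2
t=5: arr=3 -> substrate=2 bound=4 product=2
t=6: arr=2 -> substrate=4 bound=4 product=2
t=7: arr=0 -> substrate=1 bound=4 product=5
t=8: arr=2 -> substrate=2 bound=4 product=6
t=9: arr=0 -> substrate=2 bound=4 product=6
t=10: arr=1 -> substrate=0 bound=4 product=9
t=11: arr=3 -> substrate=2 bound=4 product=10
t=12: arr=0 -> substrate=2 bound=4 product=10
t=13: arr=0 -> substrate=0 bound=3 product=13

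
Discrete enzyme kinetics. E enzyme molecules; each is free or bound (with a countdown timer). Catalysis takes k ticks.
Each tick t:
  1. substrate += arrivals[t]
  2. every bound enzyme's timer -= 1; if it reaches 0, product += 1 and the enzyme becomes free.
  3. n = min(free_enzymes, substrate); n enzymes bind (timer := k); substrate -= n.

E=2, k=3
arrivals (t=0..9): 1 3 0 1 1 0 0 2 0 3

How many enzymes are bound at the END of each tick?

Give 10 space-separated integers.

Answer: 1 2 2 2 2 2 2 2 2 2

Derivation:
t=0: arr=1 -> substrate=0 bound=1 product=0
t=1: arr=3 -> substrate=2 bound=2 product=0
t=2: arr=0 -> substrate=2 bound=2 product=0
t=3: arr=1 -> substrate=2 bound=2 product=1
t=4: arr=1 -> substrate=2 bound=2 product=2
t=5: arr=0 -> substrate=2 bound=2 product=2
t=6: arr=0 -> substrate=1 bound=2 product=3
t=7: arr=2 -> substrate=2 bound=2 product=4
t=8: arr=0 -> substrate=2 bound=2 product=4
t=9: arr=3 -> substrate=4 bound=2 product=5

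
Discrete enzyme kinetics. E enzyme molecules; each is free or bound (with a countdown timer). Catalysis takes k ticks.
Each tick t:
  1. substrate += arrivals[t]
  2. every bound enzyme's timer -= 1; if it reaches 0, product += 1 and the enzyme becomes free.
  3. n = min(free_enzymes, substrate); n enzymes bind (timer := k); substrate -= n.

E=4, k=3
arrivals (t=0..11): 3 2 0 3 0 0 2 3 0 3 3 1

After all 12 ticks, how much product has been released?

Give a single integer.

Answer: 12

Derivation:
t=0: arr=3 -> substrate=0 bound=3 product=0
t=1: arr=2 -> substrate=1 bound=4 product=0
t=2: arr=0 -> substrate=1 bound=4 product=0
t=3: arr=3 -> substrate=1 bound=4 product=3
t=4: arr=0 -> substrate=0 bound=4 product=4
t=5: arr=0 -> substrate=0 bound=4 product=4
t=6: arr=2 -> substrate=0 bound=3 product=7
t=7: arr=3 -> substrate=1 bound=4 product=8
t=8: arr=0 -> substrate=1 bound=4 product=8
t=9: arr=3 -> substrate=2 bound=4 product=10
t=10: arr=3 -> substrate=3 bound=4 product=12
t=11: arr=1 -> substrate=4 bound=4 product=12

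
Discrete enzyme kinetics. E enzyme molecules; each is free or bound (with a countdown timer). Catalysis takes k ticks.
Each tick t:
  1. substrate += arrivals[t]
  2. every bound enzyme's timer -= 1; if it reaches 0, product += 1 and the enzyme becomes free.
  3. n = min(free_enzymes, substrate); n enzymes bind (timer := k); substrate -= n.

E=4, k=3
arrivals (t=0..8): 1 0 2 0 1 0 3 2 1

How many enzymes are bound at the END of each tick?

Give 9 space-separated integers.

Answer: 1 1 3 2 3 1 4 4 4

Derivation:
t=0: arr=1 -> substrate=0 bound=1 product=0
t=1: arr=0 -> substrate=0 bound=1 product=0
t=2: arr=2 -> substrate=0 bound=3 product=0
t=3: arr=0 -> substrate=0 bound=2 product=1
t=4: arr=1 -> substrate=0 bound=3 product=1
t=5: arr=0 -> substrate=0 bound=1 product=3
t=6: arr=3 -> substrate=0 bound=4 product=3
t=7: arr=2 -> substrate=1 bound=4 product=4
t=8: arr=1 -> substrate=2 bound=4 product=4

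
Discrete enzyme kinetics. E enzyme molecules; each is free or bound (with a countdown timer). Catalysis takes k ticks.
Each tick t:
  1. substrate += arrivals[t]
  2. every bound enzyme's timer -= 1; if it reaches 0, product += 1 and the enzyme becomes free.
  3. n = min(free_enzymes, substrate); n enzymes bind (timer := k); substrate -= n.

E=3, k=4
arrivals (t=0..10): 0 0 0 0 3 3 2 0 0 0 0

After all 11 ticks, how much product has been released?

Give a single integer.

Answer: 3

Derivation:
t=0: arr=0 -> substrate=0 bound=0 product=0
t=1: arr=0 -> substrate=0 bound=0 product=0
t=2: arr=0 -> substrate=0 bound=0 product=0
t=3: arr=0 -> substrate=0 bound=0 product=0
t=4: arr=3 -> substrate=0 bound=3 product=0
t=5: arr=3 -> substrate=3 bound=3 product=0
t=6: arr=2 -> substrate=5 bound=3 product=0
t=7: arr=0 -> substrate=5 bound=3 product=0
t=8: arr=0 -> substrate=2 bound=3 product=3
t=9: arr=0 -> substrate=2 bound=3 product=3
t=10: arr=0 -> substrate=2 bound=3 product=3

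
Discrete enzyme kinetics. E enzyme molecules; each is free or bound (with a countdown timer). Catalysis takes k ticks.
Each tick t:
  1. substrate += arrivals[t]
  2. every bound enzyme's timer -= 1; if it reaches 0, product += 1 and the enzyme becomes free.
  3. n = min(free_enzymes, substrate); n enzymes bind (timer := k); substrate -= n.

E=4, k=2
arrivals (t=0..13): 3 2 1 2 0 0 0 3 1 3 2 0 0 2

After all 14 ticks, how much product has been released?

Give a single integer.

Answer: 17

Derivation:
t=0: arr=3 -> substrate=0 bound=3 product=0
t=1: arr=2 -> substrate=1 bound=4 product=0
t=2: arr=1 -> substrate=0 bound=3 product=3
t=3: arr=2 -> substrate=0 bound=4 product=4
t=4: arr=0 -> substrate=0 bound=2 product=6
t=5: arr=0 -> substrate=0 bound=0 product=8
t=6: arr=0 -> substrate=0 bound=0 product=8
t=7: arr=3 -> substrate=0 bound=3 product=8
t=8: arr=1 -> substrate=0 bound=4 product=8
t=9: arr=3 -> substrate=0 bound=4 product=11
t=10: arr=2 -> substrate=1 bound=4 product=12
t=11: arr=0 -> substrate=0 bound=2 product=15
t=12: arr=0 -> substrate=0 bound=1 product=16
t=13: arr=2 -> substrate=0 bound=2 product=17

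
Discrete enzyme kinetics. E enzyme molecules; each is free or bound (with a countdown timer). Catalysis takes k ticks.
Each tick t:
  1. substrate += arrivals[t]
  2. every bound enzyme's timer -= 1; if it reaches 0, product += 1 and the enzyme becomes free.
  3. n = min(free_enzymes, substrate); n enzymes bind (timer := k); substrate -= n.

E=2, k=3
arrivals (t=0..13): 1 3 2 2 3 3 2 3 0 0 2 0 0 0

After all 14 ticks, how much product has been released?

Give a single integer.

Answer: 8

Derivation:
t=0: arr=1 -> substrate=0 bound=1 product=0
t=1: arr=3 -> substrate=2 bound=2 product=0
t=2: arr=2 -> substrate=4 bound=2 product=0
t=3: arr=2 -> substrate=5 bound=2 product=1
t=4: arr=3 -> substrate=7 bound=2 product=2
t=5: arr=3 -> substrate=10 bound=2 product=2
t=6: arr=2 -> substrate=11 bound=2 product=3
t=7: arr=3 -> substrate=13 bound=2 product=4
t=8: arr=0 -> substrate=13 bound=2 product=4
t=9: arr=0 -> substrate=12 bound=2 product=5
t=10: arr=2 -> substrate=13 bound=2 product=6
t=11: arr=0 -> substrate=13 bound=2 product=6
t=12: arr=0 -> substrate=12 bound=2 product=7
t=13: arr=0 -> substrate=11 bound=2 product=8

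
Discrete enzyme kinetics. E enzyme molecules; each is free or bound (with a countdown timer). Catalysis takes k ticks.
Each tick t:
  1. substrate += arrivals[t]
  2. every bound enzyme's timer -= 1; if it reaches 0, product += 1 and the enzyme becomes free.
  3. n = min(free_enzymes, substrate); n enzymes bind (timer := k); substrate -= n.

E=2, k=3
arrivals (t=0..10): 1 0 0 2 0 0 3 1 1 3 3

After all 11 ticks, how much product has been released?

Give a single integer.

t=0: arr=1 -> substrate=0 bound=1 product=0
t=1: arr=0 -> substrate=0 bound=1 product=0
t=2: arr=0 -> substrate=0 bound=1 product=0
t=3: arr=2 -> substrate=0 bound=2 product=1
t=4: arr=0 -> substrate=0 bound=2 product=1
t=5: arr=0 -> substrate=0 bound=2 product=1
t=6: arr=3 -> substrate=1 bound=2 product=3
t=7: arr=1 -> substrate=2 bound=2 product=3
t=8: arr=1 -> substrate=3 bound=2 product=3
t=9: arr=3 -> substrate=4 bound=2 product=5
t=10: arr=3 -> substrate=7 bound=2 product=5

Answer: 5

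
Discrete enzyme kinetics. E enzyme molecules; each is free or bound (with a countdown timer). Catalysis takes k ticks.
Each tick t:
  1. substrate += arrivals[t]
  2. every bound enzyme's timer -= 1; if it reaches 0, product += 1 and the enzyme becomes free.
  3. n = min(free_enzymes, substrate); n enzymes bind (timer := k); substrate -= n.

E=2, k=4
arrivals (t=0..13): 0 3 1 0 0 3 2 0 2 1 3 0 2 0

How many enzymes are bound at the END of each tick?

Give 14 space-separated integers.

t=0: arr=0 -> substrate=0 bound=0 product=0
t=1: arr=3 -> substrate=1 bound=2 product=0
t=2: arr=1 -> substrate=2 bound=2 product=0
t=3: arr=0 -> substrate=2 bound=2 product=0
t=4: arr=0 -> substrate=2 bound=2 product=0
t=5: arr=3 -> substrate=3 bound=2 product=2
t=6: arr=2 -> substrate=5 bound=2 product=2
t=7: arr=0 -> substrate=5 bound=2 product=2
t=8: arr=2 -> substrate=7 bound=2 product=2
t=9: arr=1 -> substrate=6 bound=2 product=4
t=10: arr=3 -> substrate=9 bound=2 product=4
t=11: arr=0 -> substrate=9 bound=2 product=4
t=12: arr=2 -> substrate=11 bound=2 product=4
t=13: arr=0 -> substrate=9 bound=2 product=6

Answer: 0 2 2 2 2 2 2 2 2 2 2 2 2 2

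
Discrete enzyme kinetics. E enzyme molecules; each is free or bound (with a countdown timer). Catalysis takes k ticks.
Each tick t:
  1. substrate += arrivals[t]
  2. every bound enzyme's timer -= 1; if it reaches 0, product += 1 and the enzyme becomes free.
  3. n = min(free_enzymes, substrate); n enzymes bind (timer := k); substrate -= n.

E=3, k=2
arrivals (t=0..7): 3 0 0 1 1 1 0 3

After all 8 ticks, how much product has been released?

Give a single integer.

t=0: arr=3 -> substrate=0 bound=3 product=0
t=1: arr=0 -> substrate=0 bound=3 product=0
t=2: arr=0 -> substrate=0 bound=0 product=3
t=3: arr=1 -> substrate=0 bound=1 product=3
t=4: arr=1 -> substrate=0 bound=2 product=3
t=5: arr=1 -> substrate=0 bound=2 product=4
t=6: arr=0 -> substrate=0 bound=1 product=5
t=7: arr=3 -> substrate=0 bound=3 product=6

Answer: 6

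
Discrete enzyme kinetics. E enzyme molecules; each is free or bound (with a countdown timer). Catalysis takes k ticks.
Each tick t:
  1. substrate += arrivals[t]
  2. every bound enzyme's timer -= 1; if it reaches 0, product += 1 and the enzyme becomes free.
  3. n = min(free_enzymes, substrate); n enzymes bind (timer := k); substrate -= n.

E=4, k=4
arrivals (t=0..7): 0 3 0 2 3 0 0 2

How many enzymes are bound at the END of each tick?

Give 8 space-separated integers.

Answer: 0 3 3 4 4 4 4 4

Derivation:
t=0: arr=0 -> substrate=0 bound=0 product=0
t=1: arr=3 -> substrate=0 bound=3 product=0
t=2: arr=0 -> substrate=0 bound=3 product=0
t=3: arr=2 -> substrate=1 bound=4 product=0
t=4: arr=3 -> substrate=4 bound=4 product=0
t=5: arr=0 -> substrate=1 bound=4 product=3
t=6: arr=0 -> substrate=1 bound=4 product=3
t=7: arr=2 -> substrate=2 bound=4 product=4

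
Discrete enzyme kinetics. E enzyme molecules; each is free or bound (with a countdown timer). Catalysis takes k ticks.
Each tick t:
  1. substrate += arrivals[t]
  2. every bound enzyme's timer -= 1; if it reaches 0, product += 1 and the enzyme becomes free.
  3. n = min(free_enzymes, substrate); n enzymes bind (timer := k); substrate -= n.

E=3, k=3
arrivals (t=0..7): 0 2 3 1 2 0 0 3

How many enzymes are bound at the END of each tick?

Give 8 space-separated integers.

t=0: arr=0 -> substrate=0 bound=0 product=0
t=1: arr=2 -> substrate=0 bound=2 product=0
t=2: arr=3 -> substrate=2 bound=3 product=0
t=3: arr=1 -> substrate=3 bound=3 product=0
t=4: arr=2 -> substrate=3 bound=3 product=2
t=5: arr=0 -> substrate=2 bound=3 product=3
t=6: arr=0 -> substrate=2 bound=3 product=3
t=7: arr=3 -> substrate=3 bound=3 product=5

Answer: 0 2 3 3 3 3 3 3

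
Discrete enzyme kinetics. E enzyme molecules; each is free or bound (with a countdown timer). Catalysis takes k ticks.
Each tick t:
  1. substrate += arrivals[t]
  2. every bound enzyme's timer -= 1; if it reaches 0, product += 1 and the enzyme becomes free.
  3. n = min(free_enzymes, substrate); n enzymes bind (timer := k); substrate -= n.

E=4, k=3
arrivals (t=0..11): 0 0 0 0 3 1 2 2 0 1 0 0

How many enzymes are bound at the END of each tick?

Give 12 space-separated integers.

t=0: arr=0 -> substrate=0 bound=0 product=0
t=1: arr=0 -> substrate=0 bound=0 product=0
t=2: arr=0 -> substrate=0 bound=0 product=0
t=3: arr=0 -> substrate=0 bound=0 product=0
t=4: arr=3 -> substrate=0 bound=3 product=0
t=5: arr=1 -> substrate=0 bound=4 product=0
t=6: arr=2 -> substrate=2 bound=4 product=0
t=7: arr=2 -> substrate=1 bound=4 product=3
t=8: arr=0 -> substrate=0 bound=4 product=4
t=9: arr=1 -> substrate=1 bound=4 product=4
t=10: arr=0 -> substrate=0 bound=2 product=7
t=11: arr=0 -> substrate=0 bound=1 product=8

Answer: 0 0 0 0 3 4 4 4 4 4 2 1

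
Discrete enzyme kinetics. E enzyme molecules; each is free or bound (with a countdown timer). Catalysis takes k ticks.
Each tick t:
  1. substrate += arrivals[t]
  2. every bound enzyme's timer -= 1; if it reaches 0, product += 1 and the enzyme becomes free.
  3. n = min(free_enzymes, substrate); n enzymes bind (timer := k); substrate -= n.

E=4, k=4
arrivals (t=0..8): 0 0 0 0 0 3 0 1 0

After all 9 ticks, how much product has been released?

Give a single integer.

t=0: arr=0 -> substrate=0 bound=0 product=0
t=1: arr=0 -> substrate=0 bound=0 product=0
t=2: arr=0 -> substrate=0 bound=0 product=0
t=3: arr=0 -> substrate=0 bound=0 product=0
t=4: arr=0 -> substrate=0 bound=0 product=0
t=5: arr=3 -> substrate=0 bound=3 product=0
t=6: arr=0 -> substrate=0 bound=3 product=0
t=7: arr=1 -> substrate=0 bound=4 product=0
t=8: arr=0 -> substrate=0 bound=4 product=0

Answer: 0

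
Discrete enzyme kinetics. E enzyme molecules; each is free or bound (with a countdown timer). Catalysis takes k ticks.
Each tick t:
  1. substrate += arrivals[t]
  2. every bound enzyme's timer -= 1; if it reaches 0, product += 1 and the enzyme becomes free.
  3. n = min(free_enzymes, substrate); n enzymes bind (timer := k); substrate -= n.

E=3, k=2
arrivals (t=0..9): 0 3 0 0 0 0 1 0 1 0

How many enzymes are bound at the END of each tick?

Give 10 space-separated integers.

t=0: arr=0 -> substrate=0 bound=0 product=0
t=1: arr=3 -> substrate=0 bound=3 product=0
t=2: arr=0 -> substrate=0 bound=3 product=0
t=3: arr=0 -> substrate=0 bound=0 product=3
t=4: arr=0 -> substrate=0 bound=0 product=3
t=5: arr=0 -> substrate=0 bound=0 product=3
t=6: arr=1 -> substrate=0 bound=1 product=3
t=7: arr=0 -> substrate=0 bound=1 product=3
t=8: arr=1 -> substrate=0 bound=1 product=4
t=9: arr=0 -> substrate=0 bound=1 product=4

Answer: 0 3 3 0 0 0 1 1 1 1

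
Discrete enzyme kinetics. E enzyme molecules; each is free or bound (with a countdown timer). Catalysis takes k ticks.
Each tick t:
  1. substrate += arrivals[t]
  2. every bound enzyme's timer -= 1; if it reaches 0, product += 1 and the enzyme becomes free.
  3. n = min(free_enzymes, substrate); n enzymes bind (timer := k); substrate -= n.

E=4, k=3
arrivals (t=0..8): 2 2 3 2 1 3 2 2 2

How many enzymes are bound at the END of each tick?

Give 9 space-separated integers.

t=0: arr=2 -> substrate=0 bound=2 product=0
t=1: arr=2 -> substrate=0 bound=4 product=0
t=2: arr=3 -> substrate=3 bound=4 product=0
t=3: arr=2 -> substrate=3 bound=4 product=2
t=4: arr=1 -> substrate=2 bound=4 product=4
t=5: arr=3 -> substrate=5 bound=4 product=4
t=6: arr=2 -> substrate=5 bound=4 product=6
t=7: arr=2 -> substrate=5 bound=4 product=8
t=8: arr=2 -> substrate=7 bound=4 product=8

Answer: 2 4 4 4 4 4 4 4 4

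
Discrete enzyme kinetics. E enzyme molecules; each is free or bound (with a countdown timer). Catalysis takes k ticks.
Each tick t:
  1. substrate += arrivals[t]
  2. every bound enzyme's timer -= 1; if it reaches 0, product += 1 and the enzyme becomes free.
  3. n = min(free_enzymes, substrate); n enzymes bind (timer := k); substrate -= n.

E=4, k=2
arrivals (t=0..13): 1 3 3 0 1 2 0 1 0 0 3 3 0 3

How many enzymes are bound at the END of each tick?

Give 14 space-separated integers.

t=0: arr=1 -> substrate=0 bound=1 product=0
t=1: arr=3 -> substrate=0 bound=4 product=0
t=2: arr=3 -> substrate=2 bound=4 product=1
t=3: arr=0 -> substrate=0 bound=3 product=4
t=4: arr=1 -> substrate=0 bound=3 product=5
t=5: arr=2 -> substrate=0 bound=3 product=7
t=6: arr=0 -> substrate=0 bound=2 product=8
t=7: arr=1 -> substrate=0 bound=1 product=10
t=8: arr=0 -> substrate=0 bound=1 product=10
t=9: arr=0 -> substrate=0 bound=0 product=11
t=10: arr=3 -> substrate=0 bound=3 product=11
t=11: arr=3 -> substrate=2 bound=4 product=11
t=12: arr=0 -> substrate=0 bound=3 product=14
t=13: arr=3 -> substrate=1 bound=4 product=15

Answer: 1 4 4 3 3 3 2 1 1 0 3 4 3 4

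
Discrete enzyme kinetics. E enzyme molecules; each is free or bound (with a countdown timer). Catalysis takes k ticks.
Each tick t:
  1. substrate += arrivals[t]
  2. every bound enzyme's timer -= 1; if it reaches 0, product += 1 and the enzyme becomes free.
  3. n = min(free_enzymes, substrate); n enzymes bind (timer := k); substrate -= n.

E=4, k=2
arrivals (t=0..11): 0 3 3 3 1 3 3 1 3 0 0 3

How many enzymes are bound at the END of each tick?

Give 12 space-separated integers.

Answer: 0 3 4 4 4 4 4 4 4 4 4 4

Derivation:
t=0: arr=0 -> substrate=0 bound=0 product=0
t=1: arr=3 -> substrate=0 bound=3 product=0
t=2: arr=3 -> substrate=2 bound=4 product=0
t=3: arr=3 -> substrate=2 bound=4 product=3
t=4: arr=1 -> substrate=2 bound=4 product=4
t=5: arr=3 -> substrate=2 bound=4 product=7
t=6: arr=3 -> substrate=4 bound=4 product=8
t=7: arr=1 -> substrate=2 bound=4 product=11
t=8: arr=3 -> substrate=4 bound=4 product=12
t=9: arr=0 -> substrate=1 bound=4 product=15
t=10: arr=0 -> substrate=0 bound=4 product=16
t=11: arr=3 -> substrate=0 bound=4 product=19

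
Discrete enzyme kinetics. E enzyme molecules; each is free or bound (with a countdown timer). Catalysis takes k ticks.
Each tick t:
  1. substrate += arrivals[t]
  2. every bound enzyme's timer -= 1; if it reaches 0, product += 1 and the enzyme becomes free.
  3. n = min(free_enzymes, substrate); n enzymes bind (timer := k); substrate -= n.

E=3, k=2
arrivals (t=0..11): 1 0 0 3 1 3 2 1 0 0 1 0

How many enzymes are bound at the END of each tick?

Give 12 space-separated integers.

Answer: 1 1 0 3 3 3 3 3 3 1 2 1

Derivation:
t=0: arr=1 -> substrate=0 bound=1 product=0
t=1: arr=0 -> substrate=0 bound=1 product=0
t=2: arr=0 -> substrate=0 bound=0 product=1
t=3: arr=3 -> substrate=0 bound=3 product=1
t=4: arr=1 -> substrate=1 bound=3 product=1
t=5: arr=3 -> substrate=1 bound=3 product=4
t=6: arr=2 -> substrate=3 bound=3 product=4
t=7: arr=1 -> substrate=1 bound=3 product=7
t=8: arr=0 -> substrate=1 bound=3 product=7
t=9: arr=0 -> substrate=0 bound=1 product=10
t=10: arr=1 -> substrate=0 bound=2 product=10
t=11: arr=0 -> substrate=0 bound=1 product=11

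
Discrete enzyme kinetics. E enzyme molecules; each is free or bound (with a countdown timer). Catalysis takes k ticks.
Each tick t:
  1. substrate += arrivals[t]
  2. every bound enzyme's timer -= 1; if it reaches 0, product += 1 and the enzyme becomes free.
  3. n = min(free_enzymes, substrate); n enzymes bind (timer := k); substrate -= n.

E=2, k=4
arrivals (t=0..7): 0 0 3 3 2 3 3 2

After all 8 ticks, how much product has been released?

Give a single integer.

Answer: 2

Derivation:
t=0: arr=0 -> substrate=0 bound=0 product=0
t=1: arr=0 -> substrate=0 bound=0 product=0
t=2: arr=3 -> substrate=1 bound=2 product=0
t=3: arr=3 -> substrate=4 bound=2 product=0
t=4: arr=2 -> substrate=6 bound=2 product=0
t=5: arr=3 -> substrate=9 bound=2 product=0
t=6: arr=3 -> substrate=10 bound=2 product=2
t=7: arr=2 -> substrate=12 bound=2 product=2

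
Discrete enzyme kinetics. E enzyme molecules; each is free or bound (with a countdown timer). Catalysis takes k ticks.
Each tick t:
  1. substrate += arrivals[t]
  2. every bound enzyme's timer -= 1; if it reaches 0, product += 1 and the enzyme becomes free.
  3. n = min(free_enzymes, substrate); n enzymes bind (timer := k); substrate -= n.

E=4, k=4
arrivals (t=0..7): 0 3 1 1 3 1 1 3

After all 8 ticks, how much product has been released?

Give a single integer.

Answer: 4

Derivation:
t=0: arr=0 -> substrate=0 bound=0 product=0
t=1: arr=3 -> substrate=0 bound=3 product=0
t=2: arr=1 -> substrate=0 bound=4 product=0
t=3: arr=1 -> substrate=1 bound=4 product=0
t=4: arr=3 -> substrate=4 bound=4 product=0
t=5: arr=1 -> substrate=2 bound=4 product=3
t=6: arr=1 -> substrate=2 bound=4 product=4
t=7: arr=3 -> substrate=5 bound=4 product=4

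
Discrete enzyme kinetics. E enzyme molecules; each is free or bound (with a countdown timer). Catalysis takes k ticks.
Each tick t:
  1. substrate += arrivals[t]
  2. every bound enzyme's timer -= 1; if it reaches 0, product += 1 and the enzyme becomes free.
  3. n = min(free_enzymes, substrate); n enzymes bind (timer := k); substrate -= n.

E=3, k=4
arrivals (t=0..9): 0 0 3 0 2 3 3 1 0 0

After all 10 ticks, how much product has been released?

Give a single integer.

t=0: arr=0 -> substrate=0 bound=0 product=0
t=1: arr=0 -> substrate=0 bound=0 product=0
t=2: arr=3 -> substrate=0 bound=3 product=0
t=3: arr=0 -> substrate=0 bound=3 product=0
t=4: arr=2 -> substrate=2 bound=3 product=0
t=5: arr=3 -> substrate=5 bound=3 product=0
t=6: arr=3 -> substrate=5 bound=3 product=3
t=7: arr=1 -> substrate=6 bound=3 product=3
t=8: arr=0 -> substrate=6 bound=3 product=3
t=9: arr=0 -> substrate=6 bound=3 product=3

Answer: 3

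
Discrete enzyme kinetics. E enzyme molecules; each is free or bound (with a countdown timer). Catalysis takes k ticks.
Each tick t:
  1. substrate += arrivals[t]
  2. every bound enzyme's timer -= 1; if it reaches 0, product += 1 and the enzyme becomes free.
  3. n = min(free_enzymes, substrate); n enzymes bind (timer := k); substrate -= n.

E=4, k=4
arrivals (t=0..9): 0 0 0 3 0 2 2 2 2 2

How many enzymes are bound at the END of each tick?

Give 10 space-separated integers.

Answer: 0 0 0 3 3 4 4 4 4 4

Derivation:
t=0: arr=0 -> substrate=0 bound=0 product=0
t=1: arr=0 -> substrate=0 bound=0 product=0
t=2: arr=0 -> substrate=0 bound=0 product=0
t=3: arr=3 -> substrate=0 bound=3 product=0
t=4: arr=0 -> substrate=0 bound=3 product=0
t=5: arr=2 -> substrate=1 bound=4 product=0
t=6: arr=2 -> substrate=3 bound=4 product=0
t=7: arr=2 -> substrate=2 bound=4 product=3
t=8: arr=2 -> substrate=4 bound=4 product=3
t=9: arr=2 -> substrate=5 bound=4 product=4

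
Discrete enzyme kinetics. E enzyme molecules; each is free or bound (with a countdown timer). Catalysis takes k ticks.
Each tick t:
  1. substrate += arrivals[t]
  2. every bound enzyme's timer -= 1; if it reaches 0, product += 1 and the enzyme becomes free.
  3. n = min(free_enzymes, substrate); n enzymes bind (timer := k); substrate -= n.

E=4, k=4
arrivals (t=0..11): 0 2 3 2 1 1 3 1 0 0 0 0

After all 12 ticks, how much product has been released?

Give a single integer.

Answer: 8

Derivation:
t=0: arr=0 -> substrate=0 bound=0 product=0
t=1: arr=2 -> substrate=0 bound=2 product=0
t=2: arr=3 -> substrate=1 bound=4 product=0
t=3: arr=2 -> substrate=3 bound=4 product=0
t=4: arr=1 -> substrate=4 bound=4 product=0
t=5: arr=1 -> substrate=3 bound=4 product=2
t=6: arr=3 -> substrate=4 bound=4 product=4
t=7: arr=1 -> substrate=5 bound=4 product=4
t=8: arr=0 -> substrate=5 bound=4 product=4
t=9: arr=0 -> substrate=3 bound=4 product=6
t=10: arr=0 -> substrate=1 bound=4 product=8
t=11: arr=0 -> substrate=1 bound=4 product=8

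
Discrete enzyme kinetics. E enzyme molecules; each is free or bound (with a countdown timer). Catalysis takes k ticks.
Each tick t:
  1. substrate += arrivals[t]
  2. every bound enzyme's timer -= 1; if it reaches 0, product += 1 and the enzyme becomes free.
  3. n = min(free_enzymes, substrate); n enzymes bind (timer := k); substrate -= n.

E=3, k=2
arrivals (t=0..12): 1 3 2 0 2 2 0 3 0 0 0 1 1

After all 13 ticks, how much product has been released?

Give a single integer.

t=0: arr=1 -> substrate=0 bound=1 product=0
t=1: arr=3 -> substrate=1 bound=3 product=0
t=2: arr=2 -> substrate=2 bound=3 product=1
t=3: arr=0 -> substrate=0 bound=3 product=3
t=4: arr=2 -> substrate=1 bound=3 product=4
t=5: arr=2 -> substrate=1 bound=3 product=6
t=6: arr=0 -> substrate=0 bound=3 product=7
t=7: arr=3 -> substrate=1 bound=3 product=9
t=8: arr=0 -> substrate=0 bound=3 product=10
t=9: arr=0 -> substrate=0 bound=1 product=12
t=10: arr=0 -> substrate=0 bound=0 product=13
t=11: arr=1 -> substrate=0 bound=1 product=13
t=12: arr=1 -> substrate=0 bound=2 product=13

Answer: 13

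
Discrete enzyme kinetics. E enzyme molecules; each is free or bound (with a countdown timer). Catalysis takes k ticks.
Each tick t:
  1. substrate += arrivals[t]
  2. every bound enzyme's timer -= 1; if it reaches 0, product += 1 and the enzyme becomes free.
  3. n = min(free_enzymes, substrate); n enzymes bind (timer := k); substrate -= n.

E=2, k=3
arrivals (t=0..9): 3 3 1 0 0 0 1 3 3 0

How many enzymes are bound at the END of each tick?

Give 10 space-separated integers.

Answer: 2 2 2 2 2 2 2 2 2 2

Derivation:
t=0: arr=3 -> substrate=1 bound=2 product=0
t=1: arr=3 -> substrate=4 bound=2 product=0
t=2: arr=1 -> substrate=5 bound=2 product=0
t=3: arr=0 -> substrate=3 bound=2 product=2
t=4: arr=0 -> substrate=3 bound=2 product=2
t=5: arr=0 -> substrate=3 bound=2 product=2
t=6: arr=1 -> substrate=2 bound=2 product=4
t=7: arr=3 -> substrate=5 bound=2 product=4
t=8: arr=3 -> substrate=8 bound=2 product=4
t=9: arr=0 -> substrate=6 bound=2 product=6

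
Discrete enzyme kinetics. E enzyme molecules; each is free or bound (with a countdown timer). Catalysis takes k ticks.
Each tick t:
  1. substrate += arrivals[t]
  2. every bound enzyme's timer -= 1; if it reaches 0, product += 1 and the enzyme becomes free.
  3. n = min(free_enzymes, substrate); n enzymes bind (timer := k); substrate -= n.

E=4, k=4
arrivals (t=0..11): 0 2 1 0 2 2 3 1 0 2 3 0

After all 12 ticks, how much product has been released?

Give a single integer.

Answer: 7

Derivation:
t=0: arr=0 -> substrate=0 bound=0 product=0
t=1: arr=2 -> substrate=0 bound=2 product=0
t=2: arr=1 -> substrate=0 bound=3 product=0
t=3: arr=0 -> substrate=0 bound=3 product=0
t=4: arr=2 -> substrate=1 bound=4 product=0
t=5: arr=2 -> substrate=1 bound=4 product=2
t=6: arr=3 -> substrate=3 bound=4 product=3
t=7: arr=1 -> substrate=4 bound=4 product=3
t=8: arr=0 -> substrate=3 bound=4 product=4
t=9: arr=2 -> substrate=3 bound=4 product=6
t=10: arr=3 -> substrate=5 bound=4 product=7
t=11: arr=0 -> substrate=5 bound=4 product=7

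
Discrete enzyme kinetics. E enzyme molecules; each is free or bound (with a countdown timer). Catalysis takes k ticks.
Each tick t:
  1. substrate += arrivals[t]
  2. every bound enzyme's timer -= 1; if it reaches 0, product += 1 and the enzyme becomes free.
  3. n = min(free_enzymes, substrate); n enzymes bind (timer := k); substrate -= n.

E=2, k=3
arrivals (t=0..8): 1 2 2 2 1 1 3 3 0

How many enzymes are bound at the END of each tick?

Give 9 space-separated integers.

t=0: arr=1 -> substrate=0 bound=1 product=0
t=1: arr=2 -> substrate=1 bound=2 product=0
t=2: arr=2 -> substrate=3 bound=2 product=0
t=3: arr=2 -> substrate=4 bound=2 product=1
t=4: arr=1 -> substrate=4 bound=2 product=2
t=5: arr=1 -> substrate=5 bound=2 product=2
t=6: arr=3 -> substrate=7 bound=2 product=3
t=7: arr=3 -> substrate=9 bound=2 product=4
t=8: arr=0 -> substrate=9 bound=2 product=4

Answer: 1 2 2 2 2 2 2 2 2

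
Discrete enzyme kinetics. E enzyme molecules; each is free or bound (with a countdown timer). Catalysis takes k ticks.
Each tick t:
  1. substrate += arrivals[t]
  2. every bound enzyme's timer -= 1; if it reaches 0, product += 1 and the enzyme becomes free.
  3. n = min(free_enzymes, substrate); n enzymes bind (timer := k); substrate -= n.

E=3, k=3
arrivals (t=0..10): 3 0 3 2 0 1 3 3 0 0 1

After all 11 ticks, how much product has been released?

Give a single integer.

t=0: arr=3 -> substrate=0 bound=3 product=0
t=1: arr=0 -> substrate=0 bound=3 product=0
t=2: arr=3 -> substrate=3 bound=3 product=0
t=3: arr=2 -> substrate=2 bound=3 product=3
t=4: arr=0 -> substrate=2 bound=3 product=3
t=5: arr=1 -> substrate=3 bound=3 product=3
t=6: arr=3 -> substrate=3 bound=3 product=6
t=7: arr=3 -> substrate=6 bound=3 product=6
t=8: arr=0 -> substrate=6 bound=3 product=6
t=9: arr=0 -> substrate=3 bound=3 product=9
t=10: arr=1 -> substrate=4 bound=3 product=9

Answer: 9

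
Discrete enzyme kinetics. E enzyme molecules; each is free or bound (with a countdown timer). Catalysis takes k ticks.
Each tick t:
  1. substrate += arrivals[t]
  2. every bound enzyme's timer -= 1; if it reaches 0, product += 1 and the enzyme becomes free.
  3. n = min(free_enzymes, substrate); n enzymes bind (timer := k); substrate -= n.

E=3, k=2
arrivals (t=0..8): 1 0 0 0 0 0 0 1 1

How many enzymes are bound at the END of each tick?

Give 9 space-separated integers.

Answer: 1 1 0 0 0 0 0 1 2

Derivation:
t=0: arr=1 -> substrate=0 bound=1 product=0
t=1: arr=0 -> substrate=0 bound=1 product=0
t=2: arr=0 -> substrate=0 bound=0 product=1
t=3: arr=0 -> substrate=0 bound=0 product=1
t=4: arr=0 -> substrate=0 bound=0 product=1
t=5: arr=0 -> substrate=0 bound=0 product=1
t=6: arr=0 -> substrate=0 bound=0 product=1
t=7: arr=1 -> substrate=0 bound=1 product=1
t=8: arr=1 -> substrate=0 bound=2 product=1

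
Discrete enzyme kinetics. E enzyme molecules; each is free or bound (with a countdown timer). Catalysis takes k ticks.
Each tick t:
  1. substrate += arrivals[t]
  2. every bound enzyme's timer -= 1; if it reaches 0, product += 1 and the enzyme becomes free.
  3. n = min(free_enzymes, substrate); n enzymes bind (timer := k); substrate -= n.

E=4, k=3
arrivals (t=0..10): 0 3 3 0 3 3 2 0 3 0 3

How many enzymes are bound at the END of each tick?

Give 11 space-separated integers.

Answer: 0 3 4 4 4 4 4 4 4 4 4

Derivation:
t=0: arr=0 -> substrate=0 bound=0 product=0
t=1: arr=3 -> substrate=0 bound=3 product=0
t=2: arr=3 -> substrate=2 bound=4 product=0
t=3: arr=0 -> substrate=2 bound=4 product=0
t=4: arr=3 -> substrate=2 bound=4 product=3
t=5: arr=3 -> substrate=4 bound=4 product=4
t=6: arr=2 -> substrate=6 bound=4 product=4
t=7: arr=0 -> substrate=3 bound=4 product=7
t=8: arr=3 -> substrate=5 bound=4 product=8
t=9: arr=0 -> substrate=5 bound=4 product=8
t=10: arr=3 -> substrate=5 bound=4 product=11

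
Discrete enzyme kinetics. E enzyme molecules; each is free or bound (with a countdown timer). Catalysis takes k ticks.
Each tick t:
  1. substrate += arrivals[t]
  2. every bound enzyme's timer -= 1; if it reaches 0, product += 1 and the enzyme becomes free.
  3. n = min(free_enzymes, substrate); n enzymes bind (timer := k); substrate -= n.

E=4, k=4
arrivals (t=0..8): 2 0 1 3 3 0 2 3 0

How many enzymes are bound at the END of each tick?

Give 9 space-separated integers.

t=0: arr=2 -> substrate=0 bound=2 product=0
t=1: arr=0 -> substrate=0 bound=2 product=0
t=2: arr=1 -> substrate=0 bound=3 product=0
t=3: arr=3 -> substrate=2 bound=4 product=0
t=4: arr=3 -> substrate=3 bound=4 product=2
t=5: arr=0 -> substrate=3 bound=4 product=2
t=6: arr=2 -> substrate=4 bound=4 product=3
t=7: arr=3 -> substrate=6 bound=4 product=4
t=8: arr=0 -> substrate=4 bound=4 product=6

Answer: 2 2 3 4 4 4 4 4 4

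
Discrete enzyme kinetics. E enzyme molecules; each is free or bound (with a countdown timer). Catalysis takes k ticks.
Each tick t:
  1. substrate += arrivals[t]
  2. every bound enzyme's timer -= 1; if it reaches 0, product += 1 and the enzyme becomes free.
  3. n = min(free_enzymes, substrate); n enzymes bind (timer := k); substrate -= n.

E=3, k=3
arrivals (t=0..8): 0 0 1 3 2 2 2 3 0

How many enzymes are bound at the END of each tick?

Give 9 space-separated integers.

t=0: arr=0 -> substrate=0 bound=0 product=0
t=1: arr=0 -> substrate=0 bound=0 product=0
t=2: arr=1 -> substrate=0 bound=1 product=0
t=3: arr=3 -> substrate=1 bound=3 product=0
t=4: arr=2 -> substrate=3 bound=3 product=0
t=5: arr=2 -> substrate=4 bound=3 product=1
t=6: arr=2 -> substrate=4 bound=3 product=3
t=7: arr=3 -> substrate=7 bound=3 product=3
t=8: arr=0 -> substrate=6 bound=3 product=4

Answer: 0 0 1 3 3 3 3 3 3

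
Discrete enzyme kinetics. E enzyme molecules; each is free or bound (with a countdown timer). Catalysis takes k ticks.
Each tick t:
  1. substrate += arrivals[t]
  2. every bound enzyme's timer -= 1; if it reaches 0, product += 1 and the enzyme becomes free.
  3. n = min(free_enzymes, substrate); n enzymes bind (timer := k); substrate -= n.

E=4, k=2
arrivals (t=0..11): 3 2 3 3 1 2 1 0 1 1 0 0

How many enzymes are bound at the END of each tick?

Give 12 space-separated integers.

Answer: 3 4 4 4 4 4 4 3 1 2 1 0

Derivation:
t=0: arr=3 -> substrate=0 bound=3 product=0
t=1: arr=2 -> substrate=1 bound=4 product=0
t=2: arr=3 -> substrate=1 bound=4 product=3
t=3: arr=3 -> substrate=3 bound=4 product=4
t=4: arr=1 -> substrate=1 bound=4 product=7
t=5: arr=2 -> substrate=2 bound=4 product=8
t=6: arr=1 -> substrate=0 bound=4 product=11
t=7: arr=0 -> substrate=0 bound=3 product=12
t=8: arr=1 -> substrate=0 bound=1 product=15
t=9: arr=1 -> substrate=0 bound=2 product=15
t=10: arr=0 -> substrate=0 bound=1 product=16
t=11: arr=0 -> substrate=0 bound=0 product=17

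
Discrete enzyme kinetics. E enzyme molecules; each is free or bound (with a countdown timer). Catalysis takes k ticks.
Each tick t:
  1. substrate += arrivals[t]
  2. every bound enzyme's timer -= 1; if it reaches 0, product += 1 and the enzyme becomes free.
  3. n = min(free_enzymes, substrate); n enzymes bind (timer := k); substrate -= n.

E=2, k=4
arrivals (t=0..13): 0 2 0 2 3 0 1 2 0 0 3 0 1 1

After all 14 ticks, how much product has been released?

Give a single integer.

Answer: 6

Derivation:
t=0: arr=0 -> substrate=0 bound=0 product=0
t=1: arr=2 -> substrate=0 bound=2 product=0
t=2: arr=0 -> substrate=0 bound=2 product=0
t=3: arr=2 -> substrate=2 bound=2 product=0
t=4: arr=3 -> substrate=5 bound=2 product=0
t=5: arr=0 -> substrate=3 bound=2 product=2
t=6: arr=1 -> substrate=4 bound=2 product=2
t=7: arr=2 -> substrate=6 bound=2 product=2
t=8: arr=0 -> substrate=6 bound=2 product=2
t=9: arr=0 -> substrate=4 bound=2 product=4
t=10: arr=3 -> substrate=7 bound=2 product=4
t=11: arr=0 -> substrate=7 bound=2 product=4
t=12: arr=1 -> substrate=8 bound=2 product=4
t=13: arr=1 -> substrate=7 bound=2 product=6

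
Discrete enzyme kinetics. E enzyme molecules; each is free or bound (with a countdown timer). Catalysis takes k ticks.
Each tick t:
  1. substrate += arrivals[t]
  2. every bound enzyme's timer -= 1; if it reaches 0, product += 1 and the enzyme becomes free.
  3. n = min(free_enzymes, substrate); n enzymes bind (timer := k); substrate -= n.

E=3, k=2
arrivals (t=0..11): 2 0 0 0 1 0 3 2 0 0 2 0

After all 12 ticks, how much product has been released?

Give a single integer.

t=0: arr=2 -> substrate=0 bound=2 product=0
t=1: arr=0 -> substrate=0 bound=2 product=0
t=2: arr=0 -> substrate=0 bound=0 product=2
t=3: arr=0 -> substrate=0 bound=0 product=2
t=4: arr=1 -> substrate=0 bound=1 product=2
t=5: arr=0 -> substrate=0 bound=1 product=2
t=6: arr=3 -> substrate=0 bound=3 product=3
t=7: arr=2 -> substrate=2 bound=3 product=3
t=8: arr=0 -> substrate=0 bound=2 product=6
t=9: arr=0 -> substrate=0 bound=2 product=6
t=10: arr=2 -> substrate=0 bound=2 product=8
t=11: arr=0 -> substrate=0 bound=2 product=8

Answer: 8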